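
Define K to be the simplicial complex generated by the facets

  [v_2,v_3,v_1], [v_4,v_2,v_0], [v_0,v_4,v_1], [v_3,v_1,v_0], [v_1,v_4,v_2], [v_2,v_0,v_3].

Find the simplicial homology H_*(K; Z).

Take the total order v_0 < v_1 < v_2 < v_3 < v_4 on the vertex set. Then K (dimension 2) consists of the simplices:

  0-simplices (5): [v_0], [v_1], [v_2], [v_3], [v_4]
  1-simplices (9): [v_0,v_1], [v_0,v_2], [v_0,v_3], [v_0,v_4], [v_1,v_2], [v_1,v_3], [v_1,v_4], [v_2,v_3], [v_2,v_4]
  2-simplices (6): [v_0,v_1,v_3], [v_0,v_1,v_4], [v_0,v_2,v_3], [v_0,v_2,v_4], [v_1,v_2,v_3], [v_1,v_2,v_4]

Hence C_0 ≅ Z^5, C_1 ≅ Z^9, C_2 ≅ Z^6.

The boundary map ∂_1: C_1 → C_0 maps an edge to its endpoints' difference, ∂[p,q] = q − p. For instance
  ∂[v_0,v_3] = [v_3] − [v_0].
This gives a 5×9 integer matrix of rank 4; reducing to Smith normal form yields diagonal entries (1,1,1,1).

The boundary map ∂_2: C_2 → C_1 maps a triangle to the signed sum of its edges. For instance
  ∂[v_0,v_1,v_3] = [v_1,v_3] − [v_0,v_3] + [v_0,v_1],
  ∂[v_0,v_2,v_3] = [v_2,v_3] − [v_0,v_3] + [v_0,v_2].
The 9×6 boundary matrix has rank 5 and Smith normal form diag(1,1,1,1,1).

Reading off H_k = ker ∂_k / im ∂_{k+1}:

  H_0: rank C_0 − rank ∂_1 = 5 − 4 = 1, and the invariant factors of ∂_1 are all 1, so H_0 ≅ Z.
  H_1: rank ker ∂_1 − rank ∂_2 = (9 − 4) − 5 = 0, and the invariant factors of ∂_2 are all 1, so H_1 ≅ 0.
  H_2: rank ker ∂_2 − rank ∂_3 = (6 − 5) − 0 = 1, and there is no ∂_3, so H_2 ≅ Z.

As a check, the Euler characteristic is 5 − 9 + 6 = 2, which agrees with 1 − 0 + 1 = 2.
(K is a triangulation of the 2-sphere S^2.)

H_0 ≅ Z,  H_1 = 0,  H_2 ≅ Z.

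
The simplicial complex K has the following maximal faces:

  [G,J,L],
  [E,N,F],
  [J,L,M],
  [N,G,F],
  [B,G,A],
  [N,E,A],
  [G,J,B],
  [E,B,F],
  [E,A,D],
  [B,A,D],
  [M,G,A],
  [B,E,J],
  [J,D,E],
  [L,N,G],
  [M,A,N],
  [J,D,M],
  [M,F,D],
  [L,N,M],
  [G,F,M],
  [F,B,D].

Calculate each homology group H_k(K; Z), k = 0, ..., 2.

We work with the vertex ordering A < B < D < E < F < G < J < L < M < N. The simplices of K, each written with vertices in increasing order, are:

  0-simplices (10): A, B, D, E, F, G, J, L, M, N
  1-simplices (30): AB, AD, AE, AG, AM, AN, BD, BE, BF, BG, BJ, DE, DF, DJ, DM, EF, EJ, EN, FG, FM, FN, GJ, GL, GM, GN, JL, JM, LM, LN, MN
  2-simplices (20): ABD, ABG, ADE, AEN, AGM, AMN, BDF, BEF, BEJ, BGJ, DEJ, DFM, DJM, EFN, FGM, FGN, GJL, GLN, JLM, LMN

so the chain groups are C_0 ≅ Z^10, C_1 ≅ Z^30, C_2 ≅ Z^20.

Boundary ∂_1: C_1 → C_0 maps an edge to its endpoints' difference, ∂[p,q] = q − p.
The 10×30 boundary matrix has rank 9 and Smith normal form diag(1,1,1,1,1,1,1,1,1).

The boundary map ∂_2: C_2 → C_1 maps a triangle to the signed sum of its edges. For instance
  ∂AGM = GM − AM + AG,
  ∂AEN = EN − AN + AE.
As a 30×20 matrix over Z this has rank 20, with invariant factors (1,1,1,1,1,1,1,1,1,1,1,1,1,1,1,1,1,1,1,2).

Computing H_k = (kernel of ∂_k) / (image of ∂_{k+1}):

  H_0: rank C_0 − rank ∂_1 = 10 − 9 = 1, and the invariant factors of ∂_1 are all 1, so H_0 = Z.
  H_1: rank ker ∂_1 − rank ∂_2 = (30 − 9) − 20 = 1, and ∂_2 has invariant factor 2 > 1, so H_1 = Z ⊕ Z/2.
  H_2: rank ker ∂_2 − rank ∂_3 = (20 − 20) − 0 = 0, and there is no ∂_3, so H_2 = 0.

As a check, the Euler characteristic is 10 − 30 + 20 = 0, which agrees with 1 − 1 + 0 = 0.

H_0 = Z,  H_1 = Z ⊕ Z/2,  H_2 = 0.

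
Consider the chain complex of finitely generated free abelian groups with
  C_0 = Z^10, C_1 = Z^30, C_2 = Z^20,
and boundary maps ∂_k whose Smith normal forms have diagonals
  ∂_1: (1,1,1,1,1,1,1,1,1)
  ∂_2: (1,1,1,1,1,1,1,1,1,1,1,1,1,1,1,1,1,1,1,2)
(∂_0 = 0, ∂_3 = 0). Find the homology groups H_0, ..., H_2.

H_0: b_0 = 10 − 0 − 9 = 1; torsion from ∂_1 factors > 1: none. So H_0 ≅ Z.
H_1: b_1 = 30 − 9 − 20 = 1; torsion from ∂_2 factors > 1: [2]. So H_1 ≅ Z × Z/2.
H_2: b_2 = 20 − 20 − 0 = 0; torsion from ∂_3 factors > 1: none. So H_2 ≅ 0.

H_0 ≅ Z,  H_1 ≅ Z × Z/2,  H_2 = 0.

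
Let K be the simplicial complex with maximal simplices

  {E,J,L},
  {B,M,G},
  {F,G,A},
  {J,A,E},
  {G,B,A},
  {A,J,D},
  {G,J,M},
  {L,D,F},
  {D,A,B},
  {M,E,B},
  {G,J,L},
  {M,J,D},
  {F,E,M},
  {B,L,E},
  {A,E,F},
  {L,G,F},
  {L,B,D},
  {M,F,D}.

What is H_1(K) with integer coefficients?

H_1 = Z^2.

Take the total order A < B < D < E < F < G < J < L < M on the vertex set. Then K (dimension 2) consists of the simplices:

  0-simplices (9): A, B, D, E, F, G, J, L, M
  1-simplices (27): AB, AD, AE, AF, AG, AJ, BD, BE, BG, BL, BM, DF, DJ, DL, DM, EF, EJ, EL, EM, FG, FL, FM, GJ, GL, GM, JL, JM
  2-simplices (18): ABD, ABG, ADJ, AEF, AEJ, AFG, BDL, BEL, BEM, BGM, DFL, DFM, DJM, EFM, EJL, FGL, GJL, GJM

giving chain groups C_0 ≅ Z^9, C_1 ≅ Z^27, C_2 ≅ Z^18.

Boundary ∂_1: C_1 → C_0 maps an edge to its endpoints' difference, ∂[p,q] = q − p. For instance
  ∂DL = L − D.
As a 9×27 matrix over Z this has rank 8, with invariant factors (1,1,1,1,1,1,1,1).

The boundary map ∂_2: C_2 → C_1 maps a triangle to the signed sum of its edges. For instance
  ∂FGL = GL − FL + FG,
  ∂DJM = JM − DM + DJ.
This gives a 27×18 integer matrix of rank 17; reducing to Smith normal form yields diagonal entries (1,1,1,1,1,1,1,1,1,1,1,1,1,1,1,1,1).

From H_k ≅ ker(∂_k) / im(∂_{k+1}) we obtain:

  H_1: rank ker ∂_1 − rank ∂_2 = (27 − 8) − 17 = 2, and the invariant factors of ∂_2 are all 1, so H_1 = Z^2.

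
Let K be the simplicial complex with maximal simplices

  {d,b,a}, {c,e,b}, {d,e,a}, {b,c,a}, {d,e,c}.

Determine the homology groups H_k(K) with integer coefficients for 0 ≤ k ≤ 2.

H_0 = Z,  H_1 = Z,  H_2 = 0.

K has 5 vertices, 10 edges, 5 triangles.
rank ∂_0 = 0, rank ∂_1 = 4 ⇒ b_0 = 5 − 0 − 4 = 1; all invariant factors of ∂_1 are 1 so no torsion. So H_0 ≅ Z.
rank ∂_1 = 4, rank ∂_2 = 5 ⇒ b_1 = 10 − 4 − 5 = 1; all invariant factors of ∂_2 are 1 so no torsion. So H_1 ≅ Z.
rank ∂_2 = 5, rank ∂_3 = 0 ⇒ b_2 = 5 − 5 − 0 = 0. So H_2 ≅ 0.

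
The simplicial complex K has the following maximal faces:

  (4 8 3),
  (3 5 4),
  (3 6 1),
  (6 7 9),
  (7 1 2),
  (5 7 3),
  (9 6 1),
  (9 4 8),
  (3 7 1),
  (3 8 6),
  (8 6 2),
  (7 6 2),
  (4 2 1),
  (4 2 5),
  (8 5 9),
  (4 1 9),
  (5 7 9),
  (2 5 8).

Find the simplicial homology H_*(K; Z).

We work with the vertex ordering 1 < 2 < 3 < 4 < 5 < 6 < 7 < 8 < 9. The simplices of K, each written with vertices in increasing order, are:

  0-simplices (9): [1], [2], [3], [4], [5], [6], [7], [8], [9]
  1-simplices (27): (27 of them)
  2-simplices (18): [1,2,4], [1,2,7], [1,3,6], [1,3,7], [1,4,9], [1,6,9], [2,4,5], [2,5,8], [2,6,7], [2,6,8], [3,4,5], [3,4,8], [3,5,7], [3,6,8], [4,8,9], [5,7,9], [5,8,9], [6,7,9]

Hence C_0 ≅ Z^9, C_1 ≅ Z^27, C_2 ≅ Z^18.

Boundary ∂_1: C_1 → C_0 maps an edge to its endpoints' difference, ∂[p,q] = q − p.
This gives a 9×27 integer matrix of rank 8; reducing to Smith normal form yields diagonal entries (1,1,1,1,1,1,1,1).

Boundary ∂_2: C_2 → C_1 sends each 2-simplex [p,q,r] to [q,r] − [p,r] + [p,q]. For instance
  ∂[4,8,9] = [8,9] − [4,9] + [4,8],
  ∂[1,3,7] = [3,7] − [1,7] + [1,3].
This gives a 27×18 integer matrix of rank 18; reducing to Smith normal form yields diagonal entries (1,1,1,1,1,1,1,1,1,1,1,1,1,1,1,1,1,2).

Now H_k = ker ∂_k / im ∂_{k+1}, so:

  H_0: rank C_0 − rank ∂_1 = 9 − 8 = 1, and the invariant factors of ∂_1 are all 1, so H_0 ≅ Z.
  H_1: rank ker ∂_1 − rank ∂_2 = (27 − 8) − 18 = 1, and ∂_2 has invariant factor 2 > 1, so H_1 ≅ Z ⊕ Z/2.
  H_2: rank ker ∂_2 − rank ∂_3 = (18 − 18) − 0 = 0, and there is no ∂_3, so H_2 ≅ 0.

As a check, the Euler characteristic is 9 − 27 + 18 = 0, which agrees with 1 − 1 + 0 = 0.

H_0 = Z,  H_1 = Z ⊕ Z/2,  H_2 = 0.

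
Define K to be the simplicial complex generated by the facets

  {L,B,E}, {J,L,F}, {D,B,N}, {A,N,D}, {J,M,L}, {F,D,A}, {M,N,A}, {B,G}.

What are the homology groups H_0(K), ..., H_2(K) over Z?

We work with the vertex ordering A < B < D < E < F < G < J < L < M < N. The simplices of K, each written with vertices in increasing order, are:

  0-simplices (10): A, B, D, E, F, G, J, L, M, N
  1-simplices (18): AD, AF, AM, AN, BD, BE, BG, BL, BN, DF, DN, EL, FJ, FL, JL, JM, LM, MN
  2-simplices (7): ADF, ADN, AMN, BDN, BEL, FJL, JLM

so the chain groups are C_0 ≅ Z^10, C_1 ≅ Z^18, C_2 ≅ Z^7.

The boundary map ∂_1: C_1 → C_0 sends each edge [p,q] (with p < q) to q − p. For instance
  ∂JL = L − J.
As a 10×18 matrix over Z this has rank 9, with invariant factors (1,1,1,1,1,1,1,1,1).

∂_2: C_2 → C_1 sends each 2-simplex [p,q,r] to [q,r] − [p,r] + [p,q]. For instance
  ∂BDN = DN − BN + BD,
  ∂BEL = EL − BL + BE.
As a 18×7 matrix over Z this has rank 7, with invariant factors (1,1,1,1,1,1,1).

Computing H_k = (kernel of ∂_k) / (image of ∂_{k+1}):

  H_0: rank C_0 − rank ∂_1 = 10 − 9 = 1, and the invariant factors of ∂_1 are all 1, so H_0 ≅ Z.
  H_1: rank ker ∂_1 − rank ∂_2 = (18 − 9) − 7 = 2, and the invariant factors of ∂_2 are all 1, so H_1 ≅ Z^2.
  H_2: rank ker ∂_2 − rank ∂_3 = (7 − 7) − 0 = 0, and there is no ∂_3, so H_2 ≅ 0.

As a check, the Euler characteristic is 10 − 18 + 7 = -1, which agrees with 1 − 2 + 0 = -1.

H_0 = Z,  H_1 = Z^2,  H_2 = 0.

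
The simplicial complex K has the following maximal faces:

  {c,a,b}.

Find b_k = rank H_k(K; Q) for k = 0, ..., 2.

K has 3 vertices, 3 edges, 1 triangle.
rank ∂_0 = 0, rank ∂_1 = 2 ⇒ b_0 = 3 − 0 − 2 = 1; all invariant factors of ∂_1 are 1 so no torsion. So H_0 ≅ Z.
rank ∂_1 = 2, rank ∂_2 = 1 ⇒ b_1 = 3 − 2 − 1 = 0; all invariant factors of ∂_2 are 1 so no torsion. So H_1 ≅ 0.
rank ∂_2 = 1, rank ∂_3 = 0 ⇒ b_2 = 1 − 1 − 0 = 0. So H_2 ≅ 0.

b_0 = 1, b_1 = 0, b_2 = 0.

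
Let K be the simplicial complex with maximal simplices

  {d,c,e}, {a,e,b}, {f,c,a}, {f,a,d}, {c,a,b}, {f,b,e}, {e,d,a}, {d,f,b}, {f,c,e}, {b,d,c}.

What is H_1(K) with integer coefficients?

K has 6 vertices, 15 edges, 10 triangles.
rank ∂_1 = 5, rank ∂_2 = 10 ⇒ b_1 = 15 − 5 − 10 = 0; ∂_2 has invariant factor(s) [2] giving torsion. So H_1 ≅ Z/2Z.

H_1 = Z/2Z.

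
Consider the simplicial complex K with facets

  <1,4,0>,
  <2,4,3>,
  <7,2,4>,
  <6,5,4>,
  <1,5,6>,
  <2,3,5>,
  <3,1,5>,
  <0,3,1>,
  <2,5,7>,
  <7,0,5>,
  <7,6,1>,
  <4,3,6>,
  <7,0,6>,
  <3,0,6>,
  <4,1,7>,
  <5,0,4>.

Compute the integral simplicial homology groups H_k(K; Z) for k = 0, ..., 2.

Order the vertices as 0 < 1 < 2 < 3 < 4 < 5 < 6 < 7. Listing each simplex with vertices in this order, K has dimension 2 with simplices:

  0-simplices (8): [0], [1], [2], [3], [4], [5], [6], [7]
  1-simplices (24): (24 of them)
  2-simplices (16): [0,1,3], [0,1,4], [0,3,6], [0,4,5], [0,5,7], [0,6,7], [1,3,5], [1,4,7], [1,5,6], [1,6,7], [2,3,4], [2,3,5], [2,4,7], [2,5,7], [3,4,6], [4,5,6]

giving chain groups C_0 ≅ Z^8, C_1 ≅ Z^24, C_2 ≅ Z^16.

∂_1: C_1 → C_0 sends each edge [p,q] (with p < q) to q − p. For instance
  ∂[6,7] = [7] − [6].
The resulting 8×24 matrix has rank 7, and its Smith normal form has invariant factors (1,1,1,1,1,1,1).

Boundary ∂_2: C_2 → C_1 acts by ∂[p,q,r] = [q,r] − [p,r] + [p,q]. For instance
  ∂[2,3,5] = [3,5] − [2,5] + [2,3],
  ∂[2,5,7] = [5,7] − [2,7] + [2,5].
The 24×16 boundary matrix has rank 15 and Smith normal form diag(1,1,1,1,1,1,1,1,1,1,1,1,1,1,1).

From H_k ≅ ker(∂_k) / im(∂_{k+1}) we obtain:

  H_0: rank C_0 − rank ∂_1 = 8 − 7 = 1, and the invariant factors of ∂_1 are all 1, so H_0 = Z.
  H_1: rank ker ∂_1 − rank ∂_2 = (24 − 7) − 15 = 2, and the invariant factors of ∂_2 are all 1, so H_1 = Z^2.
  H_2: rank ker ∂_2 − rank ∂_3 = (16 − 15) − 0 = 1, and there is no ∂_3, so H_2 = Z.

H_0 = Z,  H_1 = Z^2,  H_2 = Z.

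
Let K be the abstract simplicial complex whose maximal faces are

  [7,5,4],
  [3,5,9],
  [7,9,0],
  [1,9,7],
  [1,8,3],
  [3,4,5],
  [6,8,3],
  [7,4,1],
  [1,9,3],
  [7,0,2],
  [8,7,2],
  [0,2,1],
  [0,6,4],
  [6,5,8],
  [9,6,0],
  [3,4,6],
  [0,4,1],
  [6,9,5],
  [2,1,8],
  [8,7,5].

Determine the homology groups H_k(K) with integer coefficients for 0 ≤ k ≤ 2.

H_0 = Z,  H_1 = Z ⊕ Z/2,  H_2 = 0.

K has 10 vertices, 30 edges, 20 triangles.
rank ∂_0 = 0, rank ∂_1 = 9 ⇒ b_0 = 10 − 0 − 9 = 1; all invariant factors of ∂_1 are 1 so no torsion. So H_0 = Z.
rank ∂_1 = 9, rank ∂_2 = 20 ⇒ b_1 = 30 − 9 − 20 = 1; ∂_2 has invariant factor(s) [2] giving torsion. So H_1 = Z ⊕ Z/2.
rank ∂_2 = 20, rank ∂_3 = 0 ⇒ b_2 = 20 − 20 − 0 = 0. So H_2 = 0.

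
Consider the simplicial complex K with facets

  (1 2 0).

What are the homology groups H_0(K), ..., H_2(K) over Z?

H_0 ≅ Z,  H_1 = 0,  H_2 = 0.

Take the total order 0 < 1 < 2 on the vertex set. Then K (dimension 2) consists of the simplices:

  0-simplices (3): [0], [1], [2]
  1-simplices (3): [0,1], [0,2], [1,2]
  2-simplices (1): [0,1,2]

Hence C_0 ≅ Z^3, C_1 ≅ Z^3, C_2 ≅ Z^1.

∂_1: C_1 → C_0 sends each edge [p,q] (with p < q) to q − p. For instance
  ∂[0,1] = [1] − [0].
The resulting 3×3 matrix has rank 2, and its Smith normal form has invariant factors (1,1).

Boundary ∂_2: C_2 → C_1 maps a triangle to the signed sum of its edges. For instance
  ∂[0,1,2] = [1,2] − [0,2] + [0,1].
As a 3×1 matrix over Z this has rank 1, with invariant factors (1).

Computing H_k = (kernel of ∂_k) / (image of ∂_{k+1}):

  H_0: rank C_0 − rank ∂_1 = 3 − 2 = 1, and the invariant factors of ∂_1 are all 1, so H_0 = Z.
  H_1: rank ker ∂_1 − rank ∂_2 = (3 − 2) − 1 = 0, and the invariant factors of ∂_2 are all 1, so H_1 = 0.
  H_2: rank ker ∂_2 − rank ∂_3 = (1 − 1) − 0 = 0, and there is no ∂_3, so H_2 = 0.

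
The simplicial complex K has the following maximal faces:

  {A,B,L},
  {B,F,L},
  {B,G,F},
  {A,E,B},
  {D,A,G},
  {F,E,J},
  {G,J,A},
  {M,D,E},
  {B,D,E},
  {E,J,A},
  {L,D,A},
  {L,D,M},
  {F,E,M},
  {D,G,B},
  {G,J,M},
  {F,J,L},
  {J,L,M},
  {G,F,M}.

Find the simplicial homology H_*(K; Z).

We work with the vertex ordering A < B < D < E < F < G < J < L < M. The simplices of K, each written with vertices in increasing order, are:

  0-simplices (9): A, B, D, E, F, G, J, L, M
  1-simplices (27): AB, AD, AE, AG, AJ, AL, BD, BE, BF, BG, BL, DE, DG, DL, DM, EF, EJ, EM, FG, FJ, FL, FM, GJ, GM, JL, JM, LM
  2-simplices (18): ABE, ABL, ADG, ADL, AEJ, AGJ, BDE, BDG, BFG, BFL, DEM, DLM, EFJ, EFM, FGM, FJL, GJM, JLM

Hence C_0 ≅ Z^9, C_1 ≅ Z^27, C_2 ≅ Z^18.

The boundary map ∂_1: C_1 → C_0 sends each edge [p,q] (with p < q) to q − p.
The 9×27 boundary matrix has rank 8 and Smith normal form diag(1,1,1,1,1,1,1,1).

∂_2: C_2 → C_1 acts by ∂[p,q,r] = [q,r] − [p,r] + [p,q]. For instance
  ∂BDE = DE − BE + BD,
  ∂GJM = JM − GM + GJ.
This gives a 27×18 integer matrix of rank 18; reducing to Smith normal form yields diagonal entries (1,1,1,1,1,1,1,1,1,1,1,1,1,1,1,1,1,2).

From H_k ≅ ker(∂_k) / im(∂_{k+1}) we obtain:

  H_0: rank C_0 − rank ∂_1 = 9 − 8 = 1, and the invariant factors of ∂_1 are all 1, so H_0 = Z.
  H_1: rank ker ∂_1 − rank ∂_2 = (27 − 8) − 18 = 1, and ∂_2 has invariant factor 2 > 1, so H_1 = Z ⊕ Z/2Z.
  H_2: rank ker ∂_2 − rank ∂_3 = (18 − 18) − 0 = 0, and there is no ∂_3, so H_2 = 0.

H_0 ≅ Z,  H_1 ≅ Z ⊕ Z/2Z,  H_2 = 0.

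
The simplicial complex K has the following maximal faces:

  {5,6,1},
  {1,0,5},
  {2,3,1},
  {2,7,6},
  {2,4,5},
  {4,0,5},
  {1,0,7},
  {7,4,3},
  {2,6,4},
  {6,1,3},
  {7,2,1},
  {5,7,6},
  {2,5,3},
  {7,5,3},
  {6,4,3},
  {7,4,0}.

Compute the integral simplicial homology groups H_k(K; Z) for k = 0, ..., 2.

H_0 = Z,  H_1 = Z^2,  H_2 = Z.

We work with the vertex ordering 0 < 1 < 2 < 3 < 4 < 5 < 6 < 7. The simplices of K, each written with vertices in increasing order, are:

  0-simplices (8): [0], [1], [2], [3], [4], [5], [6], [7]
  1-simplices (24): (24 of them)
  2-simplices (16): [0,1,5], [0,1,7], [0,4,5], [0,4,7], [1,2,3], [1,2,7], [1,3,6], [1,5,6], [2,3,5], [2,4,5], [2,4,6], [2,6,7], [3,4,6], [3,4,7], [3,5,7], [5,6,7]

giving chain groups C_0 ≅ Z^8, C_1 ≅ Z^24, C_2 ≅ Z^16.

Boundary ∂_1: C_1 → C_0 maps an edge to its endpoints' difference, ∂[p,q] = q − p. For instance
  ∂[6,7] = [7] − [6].
The resulting 8×24 matrix has rank 7, and its Smith normal form has invariant factors (1,1,1,1,1,1,1).

∂_2: C_2 → C_1 maps a triangle to the signed sum of its edges. For instance
  ∂[0,4,5] = [4,5] − [0,5] + [0,4],
  ∂[1,2,7] = [2,7] − [1,7] + [1,2].
This gives a 24×16 integer matrix of rank 15; reducing to Smith normal form yields diagonal entries (1,1,1,1,1,1,1,1,1,1,1,1,1,1,1).

Reading off H_k = ker ∂_k / im ∂_{k+1}:

  H_0: rank C_0 − rank ∂_1 = 8 − 7 = 1, and the invariant factors of ∂_1 are all 1, so H_0 ≅ Z.
  H_1: rank ker ∂_1 − rank ∂_2 = (24 − 7) − 15 = 2, and the invariant factors of ∂_2 are all 1, so H_1 ≅ Z^2.
  H_2: rank ker ∂_2 − rank ∂_3 = (16 − 15) − 0 = 1, and there is no ∂_3, so H_2 ≅ Z.

As a check, the Euler characteristic is 8 − 24 + 16 = 0, which agrees with 1 − 2 + 1 = 0.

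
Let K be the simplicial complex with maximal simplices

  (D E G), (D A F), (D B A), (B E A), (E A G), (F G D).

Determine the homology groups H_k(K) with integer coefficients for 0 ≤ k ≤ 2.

H_0 ≅ Z,  H_1 ≅ Z,  H_2 = 0.

Fix the vertex order A < B < D < E < F < G and write every simplex with vertices in increasing order. Then dim K = 2 and the simplices of K are:

  0-simplices (6): A, B, D, E, F, G
  1-simplices (12): AB, AD, AE, AF, AG, BD, BE, DE, DF, DG, EG, FG
  2-simplices (6): ABD, ABE, ADF, AEG, DEG, DFG

so the chain groups are C_0 ≅ Z^6, C_1 ≅ Z^12, C_2 ≅ Z^6.

Boundary ∂_1: C_1 → C_0 maps an edge to its endpoints' difference, ∂[p,q] = q − p. For instance
  ∂FG = G − F.
The resulting 6×12 matrix has rank 5, and its Smith normal form has invariant factors (1,1,1,1,1).

The boundary map ∂_2: C_2 → C_1 acts by ∂[p,q,r] = [q,r] − [p,r] + [p,q]. For instance
  ∂ABE = BE − AE + AB,
  ∂AEG = EG − AG + AE.
As a 12×6 matrix over Z this has rank 6, with invariant factors (1,1,1,1,1,1).

From H_k ≅ ker(∂_k) / im(∂_{k+1}) we obtain:

  H_0: rank C_0 − rank ∂_1 = 6 − 5 = 1, and the invariant factors of ∂_1 are all 1, so H_0 ≅ Z.
  H_1: rank ker ∂_1 − rank ∂_2 = (12 − 5) − 6 = 1, and the invariant factors of ∂_2 are all 1, so H_1 ≅ Z.
  H_2: rank ker ∂_2 − rank ∂_3 = (6 − 6) − 0 = 0, and there is no ∂_3, so H_2 ≅ 0.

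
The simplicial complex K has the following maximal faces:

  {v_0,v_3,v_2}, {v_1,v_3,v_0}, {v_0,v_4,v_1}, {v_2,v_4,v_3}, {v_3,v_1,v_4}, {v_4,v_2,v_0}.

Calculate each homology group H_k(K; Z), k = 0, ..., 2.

Take the total order v_0 < v_1 < v_2 < v_3 < v_4 on the vertex set. Then K (dimension 2) consists of the simplices:

  0-simplices (5): [v_0], [v_1], [v_2], [v_3], [v_4]
  1-simplices (9): [v_0,v_1], [v_0,v_2], [v_0,v_3], [v_0,v_4], [v_1,v_3], [v_1,v_4], [v_2,v_3], [v_2,v_4], [v_3,v_4]
  2-simplices (6): [v_0,v_1,v_3], [v_0,v_1,v_4], [v_0,v_2,v_3], [v_0,v_2,v_4], [v_1,v_3,v_4], [v_2,v_3,v_4]

giving chain groups C_0 ≅ Z^5, C_1 ≅ Z^9, C_2 ≅ Z^6.

The boundary map ∂_1: C_1 → C_0 sends each edge [p,q] (with p < q) to q − p.
This gives a 5×9 integer matrix of rank 4; reducing to Smith normal form yields diagonal entries (1,1,1,1).

∂_2: C_2 → C_1 maps a triangle to the signed sum of its edges. For instance
  ∂[v_2,v_3,v_4] = [v_3,v_4] − [v_2,v_4] + [v_2,v_3],
  ∂[v_0,v_2,v_3] = [v_2,v_3] − [v_0,v_3] + [v_0,v_2].
The resulting 9×6 matrix has rank 5, and its Smith normal form has invariant factors (1,1,1,1,1).

Now H_k = ker ∂_k / im ∂_{k+1}, so:

  H_0: rank C_0 − rank ∂_1 = 5 − 4 = 1, and the invariant factors of ∂_1 are all 1, so H_0 = Z.
  H_1: rank ker ∂_1 − rank ∂_2 = (9 − 4) − 5 = 0, and the invariant factors of ∂_2 are all 1, so H_1 = 0.
  H_2: rank ker ∂_2 − rank ∂_3 = (6 − 5) − 0 = 1, and there is no ∂_3, so H_2 = Z.

(K is a triangulation of the 2-sphere S^2.)

H_0 = Z,  H_1 = 0,  H_2 = Z.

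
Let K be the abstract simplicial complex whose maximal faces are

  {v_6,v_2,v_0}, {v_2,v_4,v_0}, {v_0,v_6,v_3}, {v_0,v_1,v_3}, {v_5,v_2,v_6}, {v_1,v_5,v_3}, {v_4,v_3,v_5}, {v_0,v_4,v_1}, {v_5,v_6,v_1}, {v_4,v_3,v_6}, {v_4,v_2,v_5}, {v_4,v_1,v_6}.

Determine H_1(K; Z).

H_1 ≅ Z/2.

Order the vertices as v_0 < v_1 < v_2 < v_3 < v_4 < v_5 < v_6. Listing each simplex with vertices in this order, K has dimension 2 with simplices:

  0-simplices (7): [v_0], [v_1], [v_2], [v_3], [v_4], [v_5], [v_6]
  1-simplices (18): (18 of them)
  2-simplices (12): (12 of them)

Hence C_0 ≅ Z^7, C_1 ≅ Z^18, C_2 ≅ Z^12.

The boundary map ∂_1: C_1 → C_0 maps an edge to its endpoints' difference, ∂[p,q] = q − p.
This gives a 7×18 integer matrix of rank 6; reducing to Smith normal form yields diagonal entries (1,1,1,1,1,1).

Boundary ∂_2: C_2 → C_1 maps a triangle to the signed sum of its edges. For instance
  ∂[v_1,v_4,v_6] = [v_4,v_6] − [v_1,v_6] + [v_1,v_4],
  ∂[v_0,v_2,v_4] = [v_2,v_4] − [v_0,v_4] + [v_0,v_2].
The resulting 18×12 matrix has rank 12, and its Smith normal form has invariant factors (1,1,1,1,1,1,1,1,1,1,1,2).

Now H_k = ker ∂_k / im ∂_{k+1}, so:

  H_1: rank ker ∂_1 − rank ∂_2 = (18 − 6) − 12 = 0, and ∂_2 has invariant factor 2 > 1, so H_1 ≅ Z/2.

(K is a triangulation of the real projective plane RP^2.)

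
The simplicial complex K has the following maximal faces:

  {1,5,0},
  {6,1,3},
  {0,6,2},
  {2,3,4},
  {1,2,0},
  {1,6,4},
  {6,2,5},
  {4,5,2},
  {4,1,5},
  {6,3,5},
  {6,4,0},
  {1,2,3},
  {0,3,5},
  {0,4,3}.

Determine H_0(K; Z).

Fix the vertex order 0 < 1 < 2 < 3 < 4 < 5 < 6 and write every simplex with vertices in increasing order. Then dim K = 2 and the simplices of K are:

  0-simplices (7): [0], [1], [2], [3], [4], [5], [6]
  1-simplices (21): [0,1], [0,2], [0,3], [0,4], [0,5], [0,6], [1,2], [1,3], [1,4], [1,5], [1,6], [2,3], [2,4], [2,5], [2,6], [3,4], [3,5], [3,6], [4,5], [4,6], [5,6]
  2-simplices (14): [0,1,2], [0,1,5], [0,2,6], [0,3,4], [0,3,5], [0,4,6], [1,2,3], [1,3,6], [1,4,5], [1,4,6], [2,3,4], [2,4,5], [2,5,6], [3,5,6]

so the chain groups are C_0 ≅ Z^7, C_1 ≅ Z^21, C_2 ≅ Z^14.

Boundary ∂_1: C_1 → C_0 sends each edge [p,q] (with p < q) to q − p.
The resulting 7×21 matrix has rank 6, and its Smith normal form has invariant factors (1,1,1,1,1,1).

The boundary map ∂_2: C_2 → C_1 maps a triangle to the signed sum of its edges. For instance
  ∂[0,4,6] = [4,6] − [0,6] + [0,4],
  ∂[1,3,6] = [3,6] − [1,6] + [1,3].
The 21×14 boundary matrix has rank 13 and Smith normal form diag(1,1,1,1,1,1,1,1,1,1,1,1,1).

Now H_k = ker ∂_k / im ∂_{k+1}, so:

  H_0: rank C_0 − rank ∂_1 = 7 − 6 = 1, and the invariant factors of ∂_1 are all 1, so H_0 = Z.

H_0 ≅ Z.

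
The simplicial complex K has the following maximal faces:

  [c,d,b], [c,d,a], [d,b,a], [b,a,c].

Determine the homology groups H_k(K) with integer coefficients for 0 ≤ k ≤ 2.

Take the total order a < b < c < d on the vertex set. Then K (dimension 2) consists of the simplices:

  0-simplices (4): a, b, c, d
  1-simplices (6): ab, ac, ad, bc, bd, cd
  2-simplices (4): abc, abd, acd, bcd

so the chain groups are C_0 ≅ Z^4, C_1 ≅ Z^6, C_2 ≅ Z^4.

∂_1: C_1 → C_0 sends each edge [p,q] (with p < q) to q − p. For instance
  ∂bd = d − b.
As a 4×6 matrix over Z this has rank 3, with invariant factors (1,1,1).

∂_2: C_2 → C_1 maps a triangle to the signed sum of its edges. For instance
  ∂abc = bc − ac + ab,
  ∂abd = bd − ad + ab.
This gives a 6×4 integer matrix of rank 3; reducing to Smith normal form yields diagonal entries (1,1,1).

Now H_k = ker ∂_k / im ∂_{k+1}, so:

  H_0: rank C_0 − rank ∂_1 = 4 − 3 = 1, and the invariant factors of ∂_1 are all 1, so H_0 = Z.
  H_1: rank ker ∂_1 − rank ∂_2 = (6 − 3) − 3 = 0, and the invariant factors of ∂_2 are all 1, so H_1 = 0.
  H_2: rank ker ∂_2 − rank ∂_3 = (4 − 3) − 0 = 1, and there is no ∂_3, so H_2 = Z.

H_0 ≅ Z,  H_1 = 0,  H_2 ≅ Z.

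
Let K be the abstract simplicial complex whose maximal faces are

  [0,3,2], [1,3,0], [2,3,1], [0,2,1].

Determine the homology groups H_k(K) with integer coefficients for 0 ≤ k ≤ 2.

Order the vertices as 0 < 1 < 2 < 3. Listing each simplex with vertices in this order, K has dimension 2 with simplices:

  0-simplices (4): [0], [1], [2], [3]
  1-simplices (6): [0,1], [0,2], [0,3], [1,2], [1,3], [2,3]
  2-simplices (4): [0,1,2], [0,1,3], [0,2,3], [1,2,3]

so the chain groups are C_0 ≅ Z^4, C_1 ≅ Z^6, C_2 ≅ Z^4.

Boundary ∂_1: C_1 → C_0 is given by ∂[p,q] = [q] − [p].
As a 4×6 matrix over Z this has rank 3, with invariant factors (1,1,1).

The boundary map ∂_2: C_2 → C_1 sends each 2-simplex [p,q,r] to [q,r] − [p,r] + [p,q]. For instance
  ∂[0,1,2] = [1,2] − [0,2] + [0,1],
  ∂[1,2,3] = [2,3] − [1,3] + [1,2].
As a 6×4 matrix over Z this has rank 3, with invariant factors (1,1,1).

Computing H_k = (kernel of ∂_k) / (image of ∂_{k+1}):

  H_0: rank C_0 − rank ∂_1 = 4 − 3 = 1, and the invariant factors of ∂_1 are all 1, so H_0 = Z.
  H_1: rank ker ∂_1 − rank ∂_2 = (6 − 3) − 3 = 0, and the invariant factors of ∂_2 are all 1, so H_1 = 0.
  H_2: rank ker ∂_2 − rank ∂_3 = (4 − 3) − 0 = 1, and there is no ∂_3, so H_2 = Z.

As a check, the Euler characteristic is 4 − 6 + 4 = 2, which agrees with 1 − 0 + 1 = 2.

H_0 ≅ Z,  H_1 = 0,  H_2 ≅ Z.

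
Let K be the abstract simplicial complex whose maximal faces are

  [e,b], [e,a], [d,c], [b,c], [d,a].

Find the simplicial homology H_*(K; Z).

H_0 ≅ Z,  H_1 ≅ Z.

K has 5 vertices, 5 edges.
rank ∂_0 = 0, rank ∂_1 = 4 ⇒ b_0 = 5 − 0 − 4 = 1; all invariant factors of ∂_1 are 1 so no torsion. So H_0 ≅ Z.
rank ∂_1 = 4, rank ∂_2 = 0 ⇒ b_1 = 5 − 4 − 0 = 1. So H_1 ≅ Z.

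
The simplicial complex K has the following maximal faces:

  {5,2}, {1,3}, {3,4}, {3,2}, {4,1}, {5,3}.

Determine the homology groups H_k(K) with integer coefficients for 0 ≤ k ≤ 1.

H_0 ≅ Z,  H_1 ≅ Z^2.

We work with the vertex ordering 1 < 2 < 3 < 4 < 5. The simplices of K, each written with vertices in increasing order, are:

  0-simplices (5): [1], [2], [3], [4], [5]
  1-simplices (6): [1,3], [1,4], [2,3], [2,5], [3,4], [3,5]

giving chain groups C_0 ≅ Z^5, C_1 ≅ Z^6.

Boundary ∂_1: C_1 → C_0 is given by ∂[p,q] = [q] − [p]. For instance
  ∂[3,4] = [4] − [3].
As a 5×6 matrix over Z this has rank 4, with invariant factors (1,1,1,1).

Reading off H_k = ker ∂_k / im ∂_{k+1}:

  H_0: rank C_0 − rank ∂_1 = 5 − 4 = 1, and the invariant factors of ∂_1 are all 1, so H_0 ≅ Z.
  H_1: rank ker ∂_1 − rank ∂_2 = (6 − 4) − 0 = 2, and there is no ∂_2, so H_1 ≅ Z^2.

(K is a triangulation of a wedge of 2 circles.)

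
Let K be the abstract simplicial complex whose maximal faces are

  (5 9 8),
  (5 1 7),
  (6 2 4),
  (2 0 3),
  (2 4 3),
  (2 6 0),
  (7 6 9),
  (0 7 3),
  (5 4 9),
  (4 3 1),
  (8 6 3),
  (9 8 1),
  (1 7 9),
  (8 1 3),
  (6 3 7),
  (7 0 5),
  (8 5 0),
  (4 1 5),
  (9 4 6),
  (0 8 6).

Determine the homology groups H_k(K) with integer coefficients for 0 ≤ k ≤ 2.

H_0 = Z,  H_1 = Z ⊕ Z/2,  H_2 = 0.

Fix the vertex order 0 < 1 < 2 < 3 < 4 < 5 < 6 < 7 < 8 < 9 and write every simplex with vertices in increasing order. Then dim K = 2 and the simplices of K are:

  0-simplices (10): [0], [1], [2], [3], [4], [5], [6], [7], [8], [9]
  1-simplices (30): (30 of them)
  2-simplices (20): (20 of them)

giving chain groups C_0 ≅ Z^10, C_1 ≅ Z^30, C_2 ≅ Z^20.

The boundary map ∂_1: C_1 → C_0 sends each edge [p,q] (with p < q) to q − p. For instance
  ∂[6,7] = [7] − [6].
As a 10×30 matrix over Z this has rank 9, with invariant factors (1,1,1,1,1,1,1,1,1).

Boundary ∂_2: C_2 → C_1 sends each 2-simplex [p,q,r] to [q,r] − [p,r] + [p,q]. For instance
  ∂[1,8,9] = [8,9] − [1,9] + [1,8],
  ∂[1,5,7] = [5,7] − [1,7] + [1,5].
As a 30×20 matrix over Z this has rank 20, with invariant factors (1,1,1,1,1,1,1,1,1,1,1,1,1,1,1,1,1,1,1,2).

Now H_k = ker ∂_k / im ∂_{k+1}, so:

  H_0: rank C_0 − rank ∂_1 = 10 − 9 = 1, and the invariant factors of ∂_1 are all 1, so H_0 = Z.
  H_1: rank ker ∂_1 − rank ∂_2 = (30 − 9) − 20 = 1, and ∂_2 has invariant factor 2 > 1, so H_1 = Z ⊕ Z/2.
  H_2: rank ker ∂_2 − rank ∂_3 = (20 − 20) − 0 = 0, and there is no ∂_3, so H_2 = 0.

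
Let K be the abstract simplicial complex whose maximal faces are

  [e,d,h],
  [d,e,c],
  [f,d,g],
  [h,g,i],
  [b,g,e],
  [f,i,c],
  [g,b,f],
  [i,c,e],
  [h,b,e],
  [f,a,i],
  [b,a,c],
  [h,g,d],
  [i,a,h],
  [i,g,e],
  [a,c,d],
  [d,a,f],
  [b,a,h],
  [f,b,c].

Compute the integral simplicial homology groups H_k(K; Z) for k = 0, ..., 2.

H_0 ≅ Z,  H_1 ≅ Z ⊕ Z/2,  H_2 = 0.

K has 9 vertices, 27 edges, 18 triangles.
rank ∂_0 = 0, rank ∂_1 = 8 ⇒ b_0 = 9 − 0 − 8 = 1; all invariant factors of ∂_1 are 1 so no torsion. So H_0 = Z.
rank ∂_1 = 8, rank ∂_2 = 18 ⇒ b_1 = 27 − 8 − 18 = 1; ∂_2 has invariant factor(s) [2] giving torsion. So H_1 = Z ⊕ Z/2.
rank ∂_2 = 18, rank ∂_3 = 0 ⇒ b_2 = 18 − 18 − 0 = 0. So H_2 = 0.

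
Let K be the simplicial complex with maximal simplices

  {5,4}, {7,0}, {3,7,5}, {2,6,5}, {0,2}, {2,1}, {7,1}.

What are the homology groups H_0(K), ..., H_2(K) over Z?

H_0 = Z,  H_1 = Z^2,  H_2 = 0.

Order the vertices as 0 < 1 < 2 < 3 < 4 < 5 < 6 < 7. Listing each simplex with vertices in this order, K has dimension 2 with simplices:

  0-simplices (8): [0], [1], [2], [3], [4], [5], [6], [7]
  1-simplices (11): [0,2], [0,7], [1,2], [1,7], [2,5], [2,6], [3,5], [3,7], [4,5], [5,6], [5,7]
  2-simplices (2): [2,5,6], [3,5,7]

giving chain groups C_0 ≅ Z^8, C_1 ≅ Z^11, C_2 ≅ Z^2.

Boundary ∂_1: C_1 → C_0 is given by ∂[p,q] = [q] − [p]. For instance
  ∂[1,7] = [7] − [1].
The 8×11 boundary matrix has rank 7 and Smith normal form diag(1,1,1,1,1,1,1).

The boundary map ∂_2: C_2 → C_1 acts by ∂[p,q,r] = [q,r] − [p,r] + [p,q]. For instance
  ∂[3,5,7] = [5,7] − [3,7] + [3,5],
  ∂[2,5,6] = [5,6] − [2,6] + [2,5].
The 11×2 boundary matrix has rank 2 and Smith normal form diag(1,1).

Reading off H_k = ker ∂_k / im ∂_{k+1}:

  H_0: rank C_0 − rank ∂_1 = 8 − 7 = 1, and the invariant factors of ∂_1 are all 1, so H_0 = Z.
  H_1: rank ker ∂_1 − rank ∂_2 = (11 − 7) − 2 = 2, and the invariant factors of ∂_2 are all 1, so H_1 = Z^2.
  H_2: rank ker ∂_2 − rank ∂_3 = (2 − 2) − 0 = 0, and there is no ∂_3, so H_2 = 0.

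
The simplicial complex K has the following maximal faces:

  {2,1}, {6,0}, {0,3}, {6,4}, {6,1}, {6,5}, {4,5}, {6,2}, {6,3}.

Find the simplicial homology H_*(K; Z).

H_0 ≅ Z,  H_1 ≅ Z^3.

Take the total order 0 < 1 < 2 < 3 < 4 < 5 < 6 on the vertex set. Then K (dimension 1) consists of the simplices:

  0-simplices (7): [0], [1], [2], [3], [4], [5], [6]
  1-simplices (9): [0,3], [0,6], [1,2], [1,6], [2,6], [3,6], [4,5], [4,6], [5,6]

giving chain groups C_0 ≅ Z^7, C_1 ≅ Z^9.

The boundary map ∂_1: C_1 → C_0 is given by ∂[p,q] = [q] − [p]. For instance
  ∂[5,6] = [6] − [5].
The 7×9 boundary matrix has rank 6 and Smith normal form diag(1,1,1,1,1,1).

Computing H_k = (kernel of ∂_k) / (image of ∂_{k+1}):

  H_0: rank C_0 − rank ∂_1 = 7 − 6 = 1, and the invariant factors of ∂_1 are all 1, so H_0 = Z.
  H_1: rank ker ∂_1 − rank ∂_2 = (9 − 6) − 0 = 3, and there is no ∂_2, so H_1 = Z^3.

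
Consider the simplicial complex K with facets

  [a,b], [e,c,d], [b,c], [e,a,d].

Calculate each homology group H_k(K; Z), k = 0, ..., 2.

K has 5 vertices, 7 edges, 2 triangles.
rank ∂_0 = 0, rank ∂_1 = 4 ⇒ b_0 = 5 − 0 − 4 = 1; all invariant factors of ∂_1 are 1 so no torsion. So H_0 ≅ Z.
rank ∂_1 = 4, rank ∂_2 = 2 ⇒ b_1 = 7 − 4 − 2 = 1; all invariant factors of ∂_2 are 1 so no torsion. So H_1 ≅ Z.
rank ∂_2 = 2, rank ∂_3 = 0 ⇒ b_2 = 2 − 2 − 0 = 0. So H_2 ≅ 0.

H_0 ≅ Z,  H_1 ≅ Z,  H_2 = 0.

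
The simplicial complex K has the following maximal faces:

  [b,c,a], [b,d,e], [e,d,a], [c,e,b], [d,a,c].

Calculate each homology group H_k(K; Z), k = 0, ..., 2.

We work with the vertex ordering a < b < c < d < e. The simplices of K, each written with vertices in increasing order, are:

  0-simplices (5): a, b, c, d, e
  1-simplices (10): ab, ac, ad, ae, bc, bd, be, cd, ce, de
  2-simplices (5): abc, acd, ade, bce, bde

so the chain groups are C_0 ≅ Z^5, C_1 ≅ Z^10, C_2 ≅ Z^5.

The boundary map ∂_1: C_1 → C_0 maps an edge to its endpoints' difference, ∂[p,q] = q − p. For instance
  ∂bd = d − b.
This gives a 5×10 integer matrix of rank 4; reducing to Smith normal form yields diagonal entries (1,1,1,1).

∂_2: C_2 → C_1 maps a triangle to the signed sum of its edges. For instance
  ∂acd = cd − ad + ac,
  ∂bde = de − be + bd.
This gives a 10×5 integer matrix of rank 5; reducing to Smith normal form yields diagonal entries (1,1,1,1,1).

Now H_k = ker ∂_k / im ∂_{k+1}, so:

  H_0: rank C_0 − rank ∂_1 = 5 − 4 = 1, and the invariant factors of ∂_1 are all 1, so H_0 ≅ Z.
  H_1: rank ker ∂_1 − rank ∂_2 = (10 − 4) − 5 = 1, and the invariant factors of ∂_2 are all 1, so H_1 ≅ Z.
  H_2: rank ker ∂_2 − rank ∂_3 = (5 − 5) − 0 = 0, and there is no ∂_3, so H_2 ≅ 0.

H_0 = Z,  H_1 = Z,  H_2 = 0.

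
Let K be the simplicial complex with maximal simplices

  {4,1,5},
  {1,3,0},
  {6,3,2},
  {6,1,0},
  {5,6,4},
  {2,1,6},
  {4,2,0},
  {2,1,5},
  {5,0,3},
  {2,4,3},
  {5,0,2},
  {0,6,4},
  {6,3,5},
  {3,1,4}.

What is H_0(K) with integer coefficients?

H_0 = Z.

Take the total order 0 < 1 < 2 < 3 < 4 < 5 < 6 on the vertex set. Then K (dimension 2) consists of the simplices:

  0-simplices (7): [0], [1], [2], [3], [4], [5], [6]
  1-simplices (21): [0,1], [0,2], [0,3], [0,4], [0,5], [0,6], [1,2], [1,3], [1,4], [1,5], [1,6], [2,3], [2,4], [2,5], [2,6], [3,4], [3,5], [3,6], [4,5], [4,6], [5,6]
  2-simplices (14): [0,1,3], [0,1,6], [0,2,4], [0,2,5], [0,3,5], [0,4,6], [1,2,5], [1,2,6], [1,3,4], [1,4,5], [2,3,4], [2,3,6], [3,5,6], [4,5,6]

Hence C_0 ≅ Z^7, C_1 ≅ Z^21, C_2 ≅ Z^14.

Boundary ∂_1: C_1 → C_0 sends each edge [p,q] (with p < q) to q − p.
The resulting 7×21 matrix has rank 6, and its Smith normal form has invariant factors (1,1,1,1,1,1).

Boundary ∂_2: C_2 → C_1 maps a triangle to the signed sum of its edges. For instance
  ∂[1,4,5] = [4,5] − [1,5] + [1,4],
  ∂[3,5,6] = [5,6] − [3,6] + [3,5].
This gives a 21×14 integer matrix of rank 13; reducing to Smith normal form yields diagonal entries (1,1,1,1,1,1,1,1,1,1,1,1,1).

Now H_k = ker ∂_k / im ∂_{k+1}, so:

  H_0: rank C_0 − rank ∂_1 = 7 − 6 = 1, and the invariant factors of ∂_1 are all 1, so H_0 = Z.

(K is a triangulation of the torus T^2.)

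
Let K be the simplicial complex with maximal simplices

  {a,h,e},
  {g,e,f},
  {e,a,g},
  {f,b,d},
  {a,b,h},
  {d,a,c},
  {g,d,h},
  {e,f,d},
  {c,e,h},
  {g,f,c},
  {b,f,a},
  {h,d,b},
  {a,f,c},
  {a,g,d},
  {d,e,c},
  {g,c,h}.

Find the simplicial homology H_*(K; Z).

H_0 ≅ Z,  H_1 ≅ Z^2,  H_2 ≅ Z.

We work with the vertex ordering a < b < c < d < e < f < g < h. The simplices of K, each written with vertices in increasing order, are:

  0-simplices (8): a, b, c, d, e, f, g, h
  1-simplices (24): ab, ac, ad, ae, af, ag, ah, bd, bf, bh, cd, ce, cf, cg, ch, de, df, dg, dh, ef, eg, eh, fg, gh
  2-simplices (16): abf, abh, acd, acf, adg, aeg, aeh, bdf, bdh, cde, ceh, cfg, cgh, def, dgh, efg

Hence C_0 ≅ Z^8, C_1 ≅ Z^24, C_2 ≅ Z^16.

∂_1: C_1 → C_0 maps an edge to its endpoints' difference, ∂[p,q] = q − p. For instance
  ∂bf = f − b.
As a 8×24 matrix over Z this has rank 7, with invariant factors (1,1,1,1,1,1,1).

Boundary ∂_2: C_2 → C_1 acts by ∂[p,q,r] = [q,r] − [p,r] + [p,q]. For instance
  ∂cgh = gh − ch + cg,
  ∂aeh = eh − ah + ae.
This gives a 24×16 integer matrix of rank 15; reducing to Smith normal form yields diagonal entries (1,1,1,1,1,1,1,1,1,1,1,1,1,1,1).

From H_k ≅ ker(∂_k) / im(∂_{k+1}) we obtain:

  H_0: rank C_0 − rank ∂_1 = 8 − 7 = 1, and the invariant factors of ∂_1 are all 1, so H_0 = Z.
  H_1: rank ker ∂_1 − rank ∂_2 = (24 − 7) − 15 = 2, and the invariant factors of ∂_2 are all 1, so H_1 = Z^2.
  H_2: rank ker ∂_2 − rank ∂_3 = (16 − 15) − 0 = 1, and there is no ∂_3, so H_2 = Z.

As a check, the Euler characteristic is 8 − 24 + 16 = 0, which agrees with 1 − 2 + 1 = 0.
(K is a triangulation of the torus T^2.)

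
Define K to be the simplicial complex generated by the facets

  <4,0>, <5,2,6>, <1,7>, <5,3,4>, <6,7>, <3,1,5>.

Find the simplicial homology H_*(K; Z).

Take the total order 0 < 1 < 2 < 3 < 4 < 5 < 6 < 7 on the vertex set. Then K (dimension 2) consists of the simplices:

  0-simplices (8): [0], [1], [2], [3], [4], [5], [6], [7]
  1-simplices (11): [0,4], [1,3], [1,5], [1,7], [2,5], [2,6], [3,4], [3,5], [4,5], [5,6], [6,7]
  2-simplices (3): [1,3,5], [2,5,6], [3,4,5]

Hence C_0 ≅ Z^8, C_1 ≅ Z^11, C_2 ≅ Z^3.

The boundary map ∂_1: C_1 → C_0 sends each edge [p,q] (with p < q) to q − p. For instance
  ∂[2,5] = [5] − [2].
The resulting 8×11 matrix has rank 7, and its Smith normal form has invariant factors (1,1,1,1,1,1,1).

The boundary map ∂_2: C_2 → C_1 maps a triangle to the signed sum of its edges. For instance
  ∂[1,3,5] = [3,5] − [1,5] + [1,3],
  ∂[3,4,5] = [4,5] − [3,5] + [3,4].
The resulting 11×3 matrix has rank 3, and its Smith normal form has invariant factors (1,1,1).

From H_k ≅ ker(∂_k) / im(∂_{k+1}) we obtain:

  H_0: rank C_0 − rank ∂_1 = 8 − 7 = 1, and the invariant factors of ∂_1 are all 1, so H_0 = Z.
  H_1: rank ker ∂_1 − rank ∂_2 = (11 − 7) − 3 = 1, and the invariant factors of ∂_2 are all 1, so H_1 = Z.
  H_2: rank ker ∂_2 − rank ∂_3 = (3 − 3) − 0 = 0, and there is no ∂_3, so H_2 = 0.

As a check, the Euler characteristic is 8 − 11 + 3 = 0, which agrees with 1 − 1 + 0 = 0.

H_0 = Z,  H_1 = Z,  H_2 = 0.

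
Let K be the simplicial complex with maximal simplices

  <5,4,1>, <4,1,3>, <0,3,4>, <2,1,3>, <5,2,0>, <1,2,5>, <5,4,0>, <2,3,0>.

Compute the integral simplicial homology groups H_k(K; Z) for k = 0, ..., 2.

H_0 = Z,  H_1 = 0,  H_2 = Z.

K has 6 vertices, 12 edges, 8 triangles.
rank ∂_0 = 0, rank ∂_1 = 5 ⇒ b_0 = 6 − 0 − 5 = 1; all invariant factors of ∂_1 are 1 so no torsion. So H_0 ≅ Z.
rank ∂_1 = 5, rank ∂_2 = 7 ⇒ b_1 = 12 − 5 − 7 = 0; all invariant factors of ∂_2 are 1 so no torsion. So H_1 ≅ 0.
rank ∂_2 = 7, rank ∂_3 = 0 ⇒ b_2 = 8 − 7 − 0 = 1. So H_2 ≅ Z.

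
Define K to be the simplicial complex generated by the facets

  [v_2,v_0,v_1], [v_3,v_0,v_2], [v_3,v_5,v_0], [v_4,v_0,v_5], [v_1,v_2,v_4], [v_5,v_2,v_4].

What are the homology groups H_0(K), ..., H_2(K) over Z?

H_0 = Z,  H_1 = Z,  H_2 = 0.

Order the vertices as v_0 < v_1 < v_2 < v_3 < v_4 < v_5. Listing each simplex with vertices in this order, K has dimension 2 with simplices:

  0-simplices (6): [v_0], [v_1], [v_2], [v_3], [v_4], [v_5]
  1-simplices (12): [v_0,v_1], [v_0,v_2], [v_0,v_3], [v_0,v_4], [v_0,v_5], [v_1,v_2], [v_1,v_4], [v_2,v_3], [v_2,v_4], [v_2,v_5], [v_3,v_5], [v_4,v_5]
  2-simplices (6): [v_0,v_1,v_2], [v_0,v_2,v_3], [v_0,v_3,v_5], [v_0,v_4,v_5], [v_1,v_2,v_4], [v_2,v_4,v_5]

Hence C_0 ≅ Z^6, C_1 ≅ Z^12, C_2 ≅ Z^6.

The boundary map ∂_1: C_1 → C_0 is given by ∂[p,q] = [q] − [p]. For instance
  ∂[v_0,v_1] = [v_1] − [v_0].
The 6×12 boundary matrix has rank 5 and Smith normal form diag(1,1,1,1,1).

Boundary ∂_2: C_2 → C_1 sends each 2-simplex [p,q,r] to [q,r] − [p,r] + [p,q]. For instance
  ∂[v_0,v_1,v_2] = [v_1,v_2] − [v_0,v_2] + [v_0,v_1],
  ∂[v_0,v_2,v_3] = [v_2,v_3] − [v_0,v_3] + [v_0,v_2].
The resulting 12×6 matrix has rank 6, and its Smith normal form has invariant factors (1,1,1,1,1,1).

From H_k ≅ ker(∂_k) / im(∂_{k+1}) we obtain:

  H_0: rank C_0 − rank ∂_1 = 6 − 5 = 1, and the invariant factors of ∂_1 are all 1, so H_0 ≅ Z.
  H_1: rank ker ∂_1 − rank ∂_2 = (12 − 5) − 6 = 1, and the invariant factors of ∂_2 are all 1, so H_1 ≅ Z.
  H_2: rank ker ∂_2 − rank ∂_3 = (6 − 6) − 0 = 0, and there is no ∂_3, so H_2 ≅ 0.

As a check, the Euler characteristic is 6 − 12 + 6 = 0, which agrees with 1 − 1 + 0 = 0.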